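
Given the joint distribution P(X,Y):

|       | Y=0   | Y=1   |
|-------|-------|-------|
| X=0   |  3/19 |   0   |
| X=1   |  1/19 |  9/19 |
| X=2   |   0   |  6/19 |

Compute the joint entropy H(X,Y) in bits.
1.6798 bits

H(X,Y) = -Σ_{x,y} P(x,y) log₂ P(x,y). Per-cell terms -P(x,y)·log₂P(x,y):
  X=0: 0.4205, 0.0000
  X=1: 0.2236, 0.5106
  X=2: 0.0000, 0.5251
  (cells with P = 0 contribute 0)
Sum of the 6 terms: H(X,Y) = 1.6798 bits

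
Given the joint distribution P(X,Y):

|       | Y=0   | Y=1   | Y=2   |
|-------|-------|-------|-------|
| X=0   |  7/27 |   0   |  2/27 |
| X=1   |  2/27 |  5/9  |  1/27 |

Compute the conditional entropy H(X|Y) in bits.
0.3568 bits

H(X|Y) = H(X,Y) - H(Y)

H(X,Y) = -Σ_{x,y} P(x,y) log₂ P(x,y). Per-cell terms -P(x,y)·log₂P(x,y):
  X=0: 0.50492, 0.00000, 0.27814
  X=1: 0.27814, 0.47111, 0.17611
  (cells with P = 0 contribute 0)
Sum of the 6 terms: H(X,Y) = 1.7084 bits

Marginal of Y (column sums):
  P(Y=0) = 7/27 + 2/27 = 1/3
  P(Y=1) = 0 + 5/9 = 5/9
  P(Y=2) = 2/27 + 1/27 = 1/9
H(Y) = -[(1/3)·log₂(1/3) + (5/9)·log₂(5/9) + (1/9)·log₂(1/9)]
  = 0.52832 + 0.47111 + 0.35221 = 1.3516 bits

H(X|Y) = H(X,Y) - H(Y) = 1.7084 - 1.3516 = 0.3568 bits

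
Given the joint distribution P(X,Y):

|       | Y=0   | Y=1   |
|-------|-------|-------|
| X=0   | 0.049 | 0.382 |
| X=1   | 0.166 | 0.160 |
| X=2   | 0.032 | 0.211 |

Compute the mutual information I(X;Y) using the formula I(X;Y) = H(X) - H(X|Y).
0.1238 bits

I(X;Y) = H(X) - H(X|Y)

Marginal of X (row sums):
  P(X=0) = 0.049 + 0.382 = 0.431
  P(X=1) = 0.166 + 0.160 = 0.326
  P(X=2) = 0.032 + 0.211 = 0.243
H(X) = -[0.431·log₂(0.431) + 0.326·log₂(0.326) + 0.243·log₂(0.243)]
  = 0.5233 + 0.5272 + 0.4960 = 1.5465 bits

Marginal of Y (column sums):
  P(Y=0) = 0.049 + 0.166 + 0.032 = 0.247
  P(Y=1) = 0.382 + 0.160 + 0.211 = 0.753
H(X|Y) = Σ_y P(y)·H(X|Y=y):
  Y=0: P(Y=0) = 0.247, P(X|Y=0) = (49/247, 166/247, 32/247) → H(X|Y=0) = 1.2302
  Y=1: P(Y=1) = 0.753, P(X|Y=1) = (382/753, 160/753, 211/753) → H(X|Y=1) = 1.4858
H(X|Y) = 0.247·1.2302 + 0.753·1.4858 = 1.4227 bits

I(X;Y) = H(X) - H(X|Y) = 1.5465 - 1.4227 = 0.1238 bits

Cross-check via I(X;Y) = H(X) + H(Y) - H(X,Y): computing H(Y) from the column sums and H(X,Y) from the 6 cells in the same way gives H(Y) = 0.8065 bits and H(X,Y) = 2.2292 bits, so
I(X;Y) = 1.5465 + 0.8065 - 2.2292 = 0.1238 bits ✓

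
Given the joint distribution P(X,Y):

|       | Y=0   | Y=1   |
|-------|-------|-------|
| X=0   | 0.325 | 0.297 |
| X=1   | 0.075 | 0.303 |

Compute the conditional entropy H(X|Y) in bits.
0.8784 bits

H(X|Y) = H(X,Y) - H(Y)

H(X,Y) = -Σ_{x,y} P(x,y) log₂ P(x,y). Per-cell terms -P(x,y)·log₂P(x,y):
  X=0: 0.52698, 0.52019
  X=1: 0.28027, 0.52195
Sum of the 4 terms: H(X,Y) = 1.84939 bits

Marginal of Y (column sums):
  P(Y=0) = 0.325 + 0.075 = 0.400
  P(Y=1) = 0.297 + 0.303 = 0.600
H(Y) = -[0.400·log₂(0.400) + 0.600·log₂(0.600)]
  = 0.52877 + 0.44218 = 0.97095 bits

H(X|Y) = H(X,Y) - H(Y) = 1.84939 - 0.97095 = 0.8784 bits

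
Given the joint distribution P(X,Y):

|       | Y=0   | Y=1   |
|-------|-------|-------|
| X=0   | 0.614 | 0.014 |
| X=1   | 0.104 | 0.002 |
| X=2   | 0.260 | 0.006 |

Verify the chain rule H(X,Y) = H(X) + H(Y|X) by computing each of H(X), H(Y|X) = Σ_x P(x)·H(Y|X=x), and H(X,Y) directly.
H(X) = 1.2729 bits, H(Y|X) = 0.1525 bits, H(X,Y) = 1.4254 bits

Marginal of X (row sums):
  P(X=0) = 0.614 + 0.014 = 0.628
  P(X=1) = 0.104 + 0.002 = 0.106
  P(X=2) = 0.260 + 0.006 = 0.266
H(X) = -[0.628·log₂(0.628) + 0.106·log₂(0.106) + 0.266·log₂(0.266)]
  = 0.4215 + 0.3432 + 0.5082 = 1.2729 bits

H(Y|X) = Σ_x P(x)·H(Y|X=x):
  X=0: P(X=0) = 0.628, P(Y|X=0) = (307/314, 7/314) → H(Y|X=0) = 0.1541
  X=1: P(X=1) = 0.106, P(Y|X=1) = (52/53, 1/53) → H(Y|X=1) = 0.1350
  X=2: P(X=2) = 0.266, P(Y|X=2) = (130/133, 3/133) → H(Y|X=2) = 0.1556
H(Y|X) = 0.628·0.1541 + 0.106·0.1350 + 0.266·0.1556 = 0.1525 bits

H(X,Y) = -Σ_{x,y} P(x,y) log₂ P(x,y). Per-cell terms -P(x,y)·log₂P(x,y):
  X=0: 0.4321, 0.0862
  X=1: 0.3396, 0.0179
  X=2: 0.5053, 0.0443
Sum of the 6 terms: H(X,Y) = 1.4254 bits

Chain rule check:
  H(X) + H(Y|X) = 1.2729 + 0.1525 = 1.4254 bits
  H(X,Y) = 1.4254 bits
✓ Chain rule verified.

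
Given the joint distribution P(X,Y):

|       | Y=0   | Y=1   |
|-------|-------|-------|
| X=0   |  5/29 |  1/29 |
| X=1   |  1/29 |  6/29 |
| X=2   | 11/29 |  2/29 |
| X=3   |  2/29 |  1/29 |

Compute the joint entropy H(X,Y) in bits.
2.4727 bits

H(X,Y) = -Σ_{x,y} P(x,y) log₂ P(x,y). Per-cell terms -P(x,y)·log₂P(x,y):
  X=0: 0.43725, 0.16752
  X=1: 0.16752, 0.47028
  X=2: 0.53048, 0.26607
  X=3: 0.26607, 0.16752
Sum of the 8 terms: H(X,Y) = 2.4727 bits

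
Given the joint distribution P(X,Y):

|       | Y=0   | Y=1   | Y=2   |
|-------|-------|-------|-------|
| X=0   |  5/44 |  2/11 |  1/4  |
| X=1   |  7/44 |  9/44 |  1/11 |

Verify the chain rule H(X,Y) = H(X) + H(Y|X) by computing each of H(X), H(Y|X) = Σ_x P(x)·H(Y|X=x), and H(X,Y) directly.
H(X) = 0.9940 bits, H(Y|X) = 1.5144 bits, H(X,Y) = 2.5084 bits

Marginal of X (row sums):
  P(X=0) = 5/44 + 2/11 + 1/4 = 6/11
  P(X=1) = 7/44 + 9/44 + 1/11 = 5/11
H(X) = -[(6/11)·log₂(6/11) + (5/11)·log₂(5/11)]
  = 0.4770 + 0.5170 = 0.9940 bits

H(Y|X) = Σ_x P(x)·H(Y|X=x):
  X=0: P(X=0) = 6/11, P(Y|X=0) = (5/24, 1/3, 11/24) → H(Y|X=0) = 1.5157
  X=1: P(X=1) = 5/11, P(Y|X=1) = (7/20, 9/20, 1/5) → H(Y|X=1) = 1.5129
H(Y|X) = (6/11)·1.5157 + (5/11)·1.5129 = 1.5144 bits

H(X,Y) = -Σ_{x,y} P(x,y) log₂ P(x,y). Per-cell terms -P(x,y)·log₂P(x,y):
  X=0: 0.3565, 0.4472, 0.5000
  X=1: 0.4219, 0.4683, 0.3145
Sum of the 6 terms: H(X,Y) = 2.5084 bits

Chain rule check:
  H(X) + H(Y|X) = 0.9940 + 1.5144 = 2.5084 bits
  H(X,Y) = 2.5084 bits
✓ Chain rule verified.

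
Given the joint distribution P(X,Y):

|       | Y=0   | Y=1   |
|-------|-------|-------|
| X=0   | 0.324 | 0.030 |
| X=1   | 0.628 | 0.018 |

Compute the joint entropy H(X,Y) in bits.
1.2044 bits

H(X,Y) = -Σ_{x,y} P(x,y) log₂ P(x,y). Per-cell terms -P(x,y)·log₂P(x,y):
  X=0: 0.5268, 0.1518
  X=1: 0.4215, 0.1043
Sum of the 4 terms: H(X,Y) = 1.2044 bits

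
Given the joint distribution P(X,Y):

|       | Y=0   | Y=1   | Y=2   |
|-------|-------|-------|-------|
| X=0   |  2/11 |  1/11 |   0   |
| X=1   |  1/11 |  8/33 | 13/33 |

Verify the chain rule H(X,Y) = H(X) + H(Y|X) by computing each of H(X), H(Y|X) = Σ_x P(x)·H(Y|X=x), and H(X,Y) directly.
H(X) = 0.8454 bits, H(Y|X) = 1.2559 bits, H(X,Y) = 2.1012 bits

Marginal of X (row sums):
  P(X=0) = 2/11 + 1/11 + 0 = 3/11
  P(X=1) = 1/11 + 8/33 + 13/33 = 8/11
H(X) = -[(3/11)·log₂(3/11) + (8/11)·log₂(8/11)]
  = 0.511219 + 0.334132 = 0.8454 bits

H(Y|X) = Σ_x P(x)·H(Y|X=x):
  X=0: P(X=0) = 3/11, P(Y|X=0) = (2/3, 1/3, 0) → H(Y|X=0) = 0.918296
  X=1: P(X=1) = 8/11, P(Y|X=1) = (1/8, 1/3, 13/24) → H(Y|X=1) = 1.382437
H(Y|X) = (3/11)·0.918296 + (8/11)·1.382437 = 1.2559 bits

H(X,Y) = -Σ_{x,y} P(x,y) log₂ P(x,y). Per-cell terms -P(x,y)·log₂P(x,y):
  X=0: 0.447169, 0.314494, 0.000000
  X=1: 0.314494, 0.495611, 0.529437
  (cells with P = 0 contribute 0)
Sum of the 6 terms: H(X,Y) = 2.1012 bits

Chain rule check:
  H(X) + H(Y|X) = 0.8454 + 1.2559 = 2.1013 bits
  H(X,Y) = 2.1012 bits
✓ Chain rule verified (Δ = 0.0001 is 4-dp rounding noise: each of the three values was rounded independently).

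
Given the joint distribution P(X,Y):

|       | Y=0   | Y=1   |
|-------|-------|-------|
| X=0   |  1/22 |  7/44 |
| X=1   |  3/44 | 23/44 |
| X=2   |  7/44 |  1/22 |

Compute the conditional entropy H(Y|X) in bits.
0.6175 bits

H(Y|X) = H(X,Y) - H(X)

H(X,Y) = -Σ_{x,y} P(x,y) log₂ P(x,y). Per-cell terms -P(x,y)·log₂P(x,y):
  X=0: 0.2027, 0.4219
  X=1: 0.2642, 0.4892
  X=2: 0.4219, 0.2027
Sum of the 6 terms: H(X,Y) = 2.0026 bits

Marginal of X (row sums):
  P(X=0) = 1/22 + 7/44 = 9/44
  P(X=1) = 3/44 + 23/44 = 13/22
  P(X=2) = 7/44 + 1/22 = 9/44
H(X) = -[(9/44)·log₂(9/44) + (13/22)·log₂(13/22) + (9/44)·log₂(9/44)]
  = 0.4683 + 0.4485 + 0.4683 = 1.3851 bits

H(Y|X) = H(X,Y) - H(X) = 2.0026 - 1.3851 = 0.6175 bits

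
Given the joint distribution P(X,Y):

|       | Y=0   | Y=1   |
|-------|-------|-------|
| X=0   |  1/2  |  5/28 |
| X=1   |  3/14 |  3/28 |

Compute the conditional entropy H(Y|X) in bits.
0.8594 bits

H(Y|X) = H(X,Y) - H(X)

H(X,Y) = -Σ_{x,y} P(x,y) log₂ P(x,y). Per-cell terms -P(x,y)·log₂P(x,y):
  X=0: 0.5000, 0.4438
  X=1: 0.4762, 0.3453
Sum of the 4 terms: H(X,Y) = 1.7653 bits

Marginal of X (row sums):
  P(X=0) = 1/2 + 5/28 = 19/28
  P(X=1) = 3/14 + 3/28 = 9/28
H(X) = -[(19/28)·log₂(19/28) + (9/28)·log₂(9/28)]
  = 0.3796 + 0.5263 = 0.9059 bits

H(Y|X) = H(X,Y) - H(X) = 1.7653 - 0.9059 = 0.8594 bits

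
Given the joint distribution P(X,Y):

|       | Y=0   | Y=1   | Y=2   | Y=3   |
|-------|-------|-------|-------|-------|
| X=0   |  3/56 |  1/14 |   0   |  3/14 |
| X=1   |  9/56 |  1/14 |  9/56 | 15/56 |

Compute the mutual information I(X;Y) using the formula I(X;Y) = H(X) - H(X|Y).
0.1296 bits

I(X;Y) = H(X) - H(X|Y)

Marginal of X (row sums):
  P(X=0) = 3/56 + 1/14 + 0 + 3/14 = 19/56
  P(X=1) = 9/56 + 1/14 + 9/56 + 15/56 = 37/56
H(X) = -[(19/56)·log₂(19/56) + (37/56)·log₂(37/56)]
  = 0.52909 + 0.39504 = 0.9241 bits

Marginal of Y (column sums):
  P(Y=0) = 3/56 + 9/56 = 3/14
  P(Y=1) = 1/14 + 1/14 = 1/7
  P(Y=2) = 0 + 9/56 = 9/56
  P(Y=3) = 3/14 + 15/56 = 27/56
H(X|Y) = Σ_y P(y)·H(X|Y=y):
  Y=0: P(Y=0) = 3/14, P(X|Y=0) = (1/4, 3/4) → H(X|Y=0) = 0.81128
  Y=1: P(Y=1) = 1/7, P(X|Y=1) = (1/2, 1/2) → H(X|Y=1) = 1.00000
  Y=2: P(Y=2) = 9/56, P(X|Y=2) = (0, 1) → H(X|Y=2) = 0.00000
  Y=3: P(Y=3) = 27/56, P(X|Y=3) = (4/9, 5/9) → H(X|Y=3) = 0.99108
H(X|Y) = (3/14)·0.81128 + (1/7)·1.00000 + (9/56)·0.00000 + (27/56)·0.99108 = 0.7945 bits

I(X;Y) = H(X) - H(X|Y) = 0.9241 - 0.7945 = 0.1296 bits

Cross-check via I(X;Y) = H(X) + H(Y) - H(X,Y): computing H(Y) from the column sums and H(X,Y) from the 8 cells in the same way gives H(Y) = 1.8086 bits and H(X,Y) = 2.6031 bits, so
I(X;Y) = 0.9241 + 1.8086 - 2.6031 = 0.1296 bits ✓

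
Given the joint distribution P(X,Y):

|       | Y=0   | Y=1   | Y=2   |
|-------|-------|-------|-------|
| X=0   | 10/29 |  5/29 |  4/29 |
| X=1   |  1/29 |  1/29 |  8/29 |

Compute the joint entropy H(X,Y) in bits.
2.2087 bits

H(X,Y) = -Σ_{x,y} P(x,y) log₂ P(x,y). Per-cell terms -P(x,y)·log₂P(x,y):
  X=0: 0.5297, 0.4373, 0.3942
  X=1: 0.1675, 0.1675, 0.5125
Sum of the 6 terms: H(X,Y) = 2.2087 bits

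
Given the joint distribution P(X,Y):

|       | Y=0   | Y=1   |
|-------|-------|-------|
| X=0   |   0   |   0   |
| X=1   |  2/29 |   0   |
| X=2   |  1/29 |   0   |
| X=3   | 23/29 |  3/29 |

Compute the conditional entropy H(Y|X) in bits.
0.4626 bits

H(Y|X) = H(X,Y) - H(X)

H(X,Y) = -Σ_{x,y} P(x,y) log₂ P(x,y). Per-cell terms -P(x,y)·log₂P(x,y):
  X=0: 0.0000, 0.0000
  X=1: 0.2661, 0.0000
  X=2: 0.1675, 0.0000
  X=3: 0.2652, 0.3386
  (cells with P = 0 contribute 0)
Sum of the 8 terms: H(X,Y) = 1.0374 bits

Marginal of X (row sums):
  P(X=0) = 0 + 0 = 0
  P(X=1) = 2/29 + 0 = 2/29
  P(X=2) = 1/29 + 0 = 1/29
  P(X=3) = 23/29 + 3/29 = 26/29
H(X) = -[(2/29)·log₂(2/29) + (1/29)·log₂(1/29) + (26/29)·log₂(26/29)]   (outcomes with P = 0 contribute 0)
  = 0.2661 + 0.1675 + 0.1412 = 0.5748 bits

H(Y|X) = H(X,Y) - H(X) = 1.0374 - 0.5748 = 0.4626 bits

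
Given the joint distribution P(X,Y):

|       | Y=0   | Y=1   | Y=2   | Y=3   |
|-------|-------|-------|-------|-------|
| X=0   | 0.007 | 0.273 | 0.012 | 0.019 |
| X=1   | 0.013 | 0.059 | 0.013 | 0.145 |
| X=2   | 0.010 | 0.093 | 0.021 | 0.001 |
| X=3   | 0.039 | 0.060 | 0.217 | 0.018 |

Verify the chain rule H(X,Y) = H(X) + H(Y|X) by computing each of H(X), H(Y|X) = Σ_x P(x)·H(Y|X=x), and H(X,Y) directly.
H(X) = 1.9151 bits, H(Y|X) = 1.1601 bits, H(X,Y) = 3.0752 bits

Marginal of X (row sums):
  P(X=0) = 0.007 + 0.273 + 0.012 + 0.019 = 0.311
  P(X=1) = 0.013 + 0.059 + 0.013 + 0.145 = 0.230
  P(X=2) = 0.010 + 0.093 + 0.021 + 0.001 = 0.125
  P(X=3) = 0.039 + 0.060 + 0.217 + 0.018 = 0.334
H(X) = -[0.311·log₂(0.311) + 0.230·log₂(0.230) + 0.125·log₂(0.125) + 0.334·log₂(0.334)]
  = 0.524039 + 0.487668 + 0.375000 + 0.528415 = 1.9151 bits

H(Y|X) = Σ_x P(x)·H(Y|X=x):
  X=0: P(X=0) = 0.311, P(Y|X=0) = (7/311, 273/311, 12/311, 19/311) → H(Y|X=0) = 0.715805
  X=1: P(X=1) = 0.230, P(Y|X=1) = (13/230, 59/230, 13/230, 29/46) → H(Y|X=1) = 1.391689
  X=2: P(X=2) = 0.125, P(Y|X=2) = (2/25, 93/125, 21/125, 1/125) → H(Y|X=2) = 1.096987
  X=3: P(X=3) = 0.334, P(Y|X=3) = (39/334, 30/167, 217/334, 9/167) → H(Y|X=3) = 1.438017
H(Y|X) = 0.311·0.715805 + 0.230·1.391689 + 0.125·1.096987 + 0.334·1.438017 = 1.1601 bits

H(X,Y) = -Σ_{x,y} P(x,y) log₂ P(x,y). Per-cell terms -P(x,y)·log₂P(x,y):
  X=0: 0.050109, 0.511336, 0.076570, 0.108639
  X=1: 0.081449, 0.240905, 0.081449, 0.403952
  X=2: 0.066439, 0.318676, 0.117043, 0.009966
  X=3: 0.182535, 0.243534, 0.478319, 0.104325
Sum of the 16 terms: H(X,Y) = 3.0752 bits

Chain rule check:
  H(X) + H(Y|X) = 1.9151 + 1.1601 = 3.0752 bits
  H(X,Y) = 3.0752 bits
✓ Chain rule verified.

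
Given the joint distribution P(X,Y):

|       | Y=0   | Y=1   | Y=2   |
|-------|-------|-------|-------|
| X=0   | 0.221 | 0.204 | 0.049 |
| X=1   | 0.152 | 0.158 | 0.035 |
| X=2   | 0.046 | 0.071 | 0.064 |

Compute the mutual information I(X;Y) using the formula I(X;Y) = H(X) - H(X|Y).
0.0487 bits

I(X;Y) = H(X) - H(X|Y)

Marginal of X (row sums):
  P(X=0) = 0.221 + 0.204 + 0.049 = 0.474
  P(X=1) = 0.152 + 0.158 + 0.035 = 0.345
  P(X=2) = 0.046 + 0.071 + 0.064 = 0.181
H(X) = -[0.474·log₂(0.474) + 0.345·log₂(0.345) + 0.181·log₂(0.181)]
  = 0.5105 + 0.5297 + 0.4463 = 1.4865 bits

Marginal of Y (column sums):
  P(Y=0) = 0.221 + 0.152 + 0.046 = 0.419
  P(Y=1) = 0.204 + 0.158 + 0.071 = 0.433
  P(Y=2) = 0.049 + 0.035 + 0.064 = 0.148
H(X|Y) = Σ_y P(y)·H(X|Y=y):
  Y=0: P(Y=0) = 0.419, P(X|Y=0) = (221/419, 152/419, 46/419) → H(X|Y=0) = 1.3674
  Y=1: P(Y=1) = 0.433, P(X|Y=1) = (204/433, 158/433, 71/433) → H(X|Y=1) = 1.4700
  Y=2: P(Y=2) = 0.148, P(X|Y=2) = (49/148, 35/148, 16/37) → H(X|Y=2) = 1.5429
H(X|Y) = 0.419·1.3674 + 0.433·1.4700 + 0.148·1.5429 = 1.4378 bits

I(X;Y) = H(X) - H(X|Y) = 1.4865 - 1.4378 = 0.0487 bits

Cross-check via I(X;Y) = H(X) + H(Y) - H(X,Y): computing H(Y) from the column sums and H(X,Y) from the 9 cells in the same way gives H(Y) = 1.4566 bits and H(X,Y) = 2.8944 bits, so
I(X;Y) = 1.4865 + 1.4566 - 2.8944 = 0.0487 bits ✓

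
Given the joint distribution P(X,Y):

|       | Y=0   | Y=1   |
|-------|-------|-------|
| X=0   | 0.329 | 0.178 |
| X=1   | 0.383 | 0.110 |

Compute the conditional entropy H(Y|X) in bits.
0.8516 bits

H(Y|X) = H(X,Y) - H(X)

H(X,Y) = -Σ_{x,y} P(x,y) log₂ P(x,y). Per-cell terms -P(x,y)·log₂P(x,y):
  X=0: 0.52766, 0.44323
  X=1: 0.53030, 0.35029
Sum of the 4 terms: H(X,Y) = 1.8515 bits

Marginal of X (row sums):
  P(X=0) = 0.329 + 0.178 = 0.507
  P(X=1) = 0.383 + 0.110 = 0.493
H(X) = -[0.507·log₂(0.507) + 0.493·log₂(0.493)]
  = 0.49683 + 0.50303 = 0.9999 bits

H(Y|X) = H(X,Y) - H(X) = 1.8515 - 0.9999 = 0.8516 bits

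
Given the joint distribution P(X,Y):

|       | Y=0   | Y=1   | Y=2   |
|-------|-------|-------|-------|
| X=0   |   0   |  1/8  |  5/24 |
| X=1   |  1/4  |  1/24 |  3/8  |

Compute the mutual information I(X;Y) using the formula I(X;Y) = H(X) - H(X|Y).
0.2346 bits

I(X;Y) = H(X) - H(X|Y)

Marginal of X (row sums):
  P(X=0) = 0 + 1/8 + 5/24 = 1/3
  P(X=1) = 1/4 + 1/24 + 3/8 = 2/3
H(X) = -[(1/3)·log₂(1/3) + (2/3)·log₂(2/3)]
  = 0.5283 + 0.3900 = 0.9183 bits

Marginal of Y (column sums):
  P(Y=0) = 0 + 1/4 = 1/4
  P(Y=1) = 1/8 + 1/24 = 1/6
  P(Y=2) = 5/24 + 3/8 = 7/12
H(X|Y) = Σ_y P(y)·H(X|Y=y):
  Y=0: P(Y=0) = 1/4, P(X|Y=0) = (0, 1) → H(X|Y=0) = 0.0000
  Y=1: P(Y=1) = 1/6, P(X|Y=1) = (3/4, 1/4) → H(X|Y=1) = 0.8113
  Y=2: P(Y=2) = 7/12, P(X|Y=2) = (5/14, 9/14) → H(X|Y=2) = 0.9403
H(X|Y) = (1/4)·0.0000 + (1/6)·0.8113 + (7/12)·0.9403 = 0.6837 bits

I(X;Y) = H(X) - H(X|Y) = 0.9183 - 0.6837 = 0.2346 bits

Cross-check via I(X;Y) = H(X) + H(Y) - H(X,Y): computing H(Y) from the column sums and H(X,Y) from the 6 cells in the same way gives H(Y) = 1.3844 bits and H(X,Y) = 2.0681 bits, so
I(X;Y) = 0.9183 + 1.3844 - 2.0681 = 0.2346 bits ✓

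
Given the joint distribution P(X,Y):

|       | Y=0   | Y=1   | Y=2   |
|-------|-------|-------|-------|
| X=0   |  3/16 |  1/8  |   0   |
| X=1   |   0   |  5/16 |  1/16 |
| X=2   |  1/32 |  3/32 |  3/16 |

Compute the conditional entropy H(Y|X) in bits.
0.9520 bits

H(Y|X) = H(X,Y) - H(X)

H(X,Y) = -Σ_{x,y} P(x,y) log₂ P(x,y). Per-cell terms -P(x,y)·log₂P(x,y):
  X=0: 0.4528, 0.3750, 0.0000
  X=1: 0.0000, 0.5244, 0.2500
  X=2: 0.1562, 0.3202, 0.4528
  (cells with P = 0 contribute 0)
Sum of the 9 terms: H(X,Y) = 2.5314 bits

Marginal of X (row sums):
  P(X=0) = 3/16 + 1/8 + 0 = 5/16
  P(X=1) = 0 + 5/16 + 1/16 = 3/8
  P(X=2) = 1/32 + 3/32 + 3/16 = 5/16
H(X) = -[(5/16)·log₂(5/16) + (3/8)·log₂(3/8) + (5/16)·log₂(5/16)]
  = 0.5244 + 0.5306 + 0.5244 = 1.5794 bits

H(Y|X) = H(X,Y) - H(X) = 2.5314 - 1.5794 = 0.9520 bits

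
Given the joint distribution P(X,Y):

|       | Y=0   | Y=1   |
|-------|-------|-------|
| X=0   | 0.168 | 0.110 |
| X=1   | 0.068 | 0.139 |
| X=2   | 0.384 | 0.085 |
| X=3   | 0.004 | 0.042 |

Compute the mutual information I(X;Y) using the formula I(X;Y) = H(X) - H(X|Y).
0.1571 bits

I(X;Y) = H(X) - H(X|Y)

Marginal of X (row sums):
  P(X=0) = 0.168 + 0.110 = 0.278
  P(X=1) = 0.068 + 0.139 = 0.207
  P(X=2) = 0.384 + 0.085 = 0.469
  P(X=3) = 0.004 + 0.042 = 0.046
H(X) = -[0.278·log₂(0.278) + 0.207·log₂(0.207) + 0.469·log₂(0.469) + 0.046·log₂(0.046)]
  = 0.51342 + 0.47037 + 0.51231 + 0.20434 = 1.70044 bits

Marginal of Y (column sums):
  P(Y=0) = 0.168 + 0.068 + 0.384 + 0.004 = 0.624
  P(Y=1) = 0.110 + 0.139 + 0.085 + 0.042 = 0.376
H(X|Y) = Σ_y P(y)·H(X|Y=y):
  Y=0: P(Y=0) = 0.624, P(X|Y=0) = (7/26, 17/156, 8/13, 1/156) → H(X|Y=0) = 1.33591
  Y=1: P(Y=1) = 0.376, P(X|Y=1) = (55/188, 139/376, 85/376, 21/188) → H(X|Y=1) = 1.88768
H(X|Y) = 0.624·1.33591 + 0.376·1.88768 = 1.54338 bits

I(X;Y) = H(X) - H(X|Y) = 1.70044 - 1.54338 = 0.1571 bits

Cross-check via I(X;Y) = H(X) + H(Y) - H(X,Y): computing H(Y) from the column sums and H(X,Y) from the 8 cells in the same way gives H(Y) = 0.95517 bits and H(X,Y) = 2.49854 bits, so
I(X;Y) = 1.70044 + 0.95517 - 2.49854 = 0.1571 bits ✓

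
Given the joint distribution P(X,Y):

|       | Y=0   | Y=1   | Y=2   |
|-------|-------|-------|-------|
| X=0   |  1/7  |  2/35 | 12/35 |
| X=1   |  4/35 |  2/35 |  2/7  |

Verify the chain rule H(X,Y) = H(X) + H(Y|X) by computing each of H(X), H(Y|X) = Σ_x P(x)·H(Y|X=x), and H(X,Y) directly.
H(X) = 0.9947 bits, H(Y|X) = 1.2818 bits, H(X,Y) = 2.2765 bits

Marginal of X (row sums):
  P(X=0) = 1/7 + 2/35 + 12/35 = 19/35
  P(X=1) = 4/35 + 2/35 + 2/7 = 16/35
H(X) = -[(19/35)·log₂(19/35) + (16/35)·log₂(16/35)]
  = 0.47845 + 0.51624 = 0.9947 bits

H(Y|X) = Σ_x P(x)·H(Y|X=x):
  X=0: P(X=0) = 19/35, P(Y|X=0) = (5/19, 2/19, 12/19) → H(Y|X=0) = 1.26744
  X=1: P(X=1) = 16/35, P(Y|X=1) = (1/4, 1/8, 5/8) → H(Y|X=1) = 1.29879
H(Y|X) = (19/35)·1.26744 + (16/35)·1.29879 = 1.2818 bits

H(X,Y) = -Σ_{x,y} P(x,y) log₂ P(x,y). Per-cell terms -P(x,y)·log₂P(x,y):
  X=0: 0.40105, 0.23596, 0.52948
  X=1: 0.35763, 0.23596, 0.51639
Sum of the 6 terms: H(X,Y) = 2.2765 bits

Chain rule check:
  H(X) + H(Y|X) = 0.9947 + 1.2818 = 2.2765 bits
  H(X,Y) = 2.2765 bits
✓ Chain rule verified.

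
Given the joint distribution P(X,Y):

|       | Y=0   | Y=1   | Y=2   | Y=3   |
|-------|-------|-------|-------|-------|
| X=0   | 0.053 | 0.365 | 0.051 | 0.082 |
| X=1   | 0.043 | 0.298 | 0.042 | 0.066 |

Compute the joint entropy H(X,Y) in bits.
2.4368 bits

H(X,Y) = -Σ_{x,y} P(x,y) log₂ P(x,y). Per-cell terms -P(x,y)·log₂P(x,y):
  X=0: 0.2246, 0.5307, 0.2190, 0.2959
  X=1: 0.1952, 0.5205, 0.1921, 0.2588
Sum of the 8 terms: H(X,Y) = 2.4368 bits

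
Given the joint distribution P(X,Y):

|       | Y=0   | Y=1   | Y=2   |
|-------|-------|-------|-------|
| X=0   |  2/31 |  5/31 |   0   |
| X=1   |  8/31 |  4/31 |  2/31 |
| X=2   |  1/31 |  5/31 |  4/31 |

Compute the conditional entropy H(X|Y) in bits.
1.2789 bits

H(X|Y) = H(X,Y) - H(Y)

H(X,Y) = -Σ_{x,y} P(x,y) log₂ P(x,y). Per-cell terms -P(x,y)·log₂P(x,y):
  X=0: 0.25511, 0.42456, 0.00000
  X=1: 0.50431, 0.38119, 0.25511
  X=2: 0.15981, 0.42456, 0.38119
  (cells with P = 0 contribute 0)
Sum of the 9 terms: H(X,Y) = 2.7858 bits

Marginal of Y (column sums):
  P(Y=0) = 2/31 + 8/31 + 1/31 = 11/31
  P(Y=1) = 5/31 + 4/31 + 5/31 = 14/31
  P(Y=2) = 0 + 2/31 + 4/31 = 6/31
H(Y) = -[(11/31)·log₂(11/31) + (14/31)·log₂(14/31) + (6/31)·log₂(6/31)]
  = 0.53040 + 0.51793 + 0.45856 = 1.5069 bits

H(X|Y) = H(X,Y) - H(Y) = 2.7858 - 1.5069 = 1.2789 bits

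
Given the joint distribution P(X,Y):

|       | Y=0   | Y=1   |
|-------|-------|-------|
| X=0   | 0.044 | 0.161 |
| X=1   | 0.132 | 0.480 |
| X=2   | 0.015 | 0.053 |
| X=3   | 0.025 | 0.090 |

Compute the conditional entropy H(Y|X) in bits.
0.7528 bits

H(Y|X) = H(X,Y) - H(X)

H(X,Y) = -Σ_{x,y} P(x,y) log₂ P(x,y). Per-cell terms -P(x,y)·log₂P(x,y):
  X=0: 0.19828, 0.42421
  X=1: 0.38562, 0.50827
  X=2: 0.09088, 0.22461
  X=3: 0.13305, 0.31265
Sum of the 8 terms: H(X,Y) = 2.2776 bits

Marginal of X (row sums):
  P(X=0) = 0.044 + 0.161 = 0.205
  P(X=1) = 0.132 + 0.480 = 0.612
  P(X=2) = 0.015 + 0.053 = 0.068
  P(X=3) = 0.025 + 0.090 = 0.115
H(X) = -[0.205·log₂(0.205) + 0.612·log₂(0.612) + 0.068·log₂(0.068) + 0.115·log₂(0.115)]
  = 0.46869 + 0.43354 + 0.26373 + 0.35883 = 1.5248 bits

H(Y|X) = H(X,Y) - H(X) = 2.2776 - 1.5248 = 0.7528 bits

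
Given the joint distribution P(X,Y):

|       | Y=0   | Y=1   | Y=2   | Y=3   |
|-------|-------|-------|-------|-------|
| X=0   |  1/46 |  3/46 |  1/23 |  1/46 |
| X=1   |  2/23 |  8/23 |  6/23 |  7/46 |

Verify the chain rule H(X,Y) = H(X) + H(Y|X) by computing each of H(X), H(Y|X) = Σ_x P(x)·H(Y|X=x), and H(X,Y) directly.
H(X) = 0.6153 bits, H(Y|X) = 1.8338 bits, H(X,Y) = 2.4491 bits

Marginal of X (row sums):
  P(X=0) = 1/46 + 3/46 + 1/23 + 1/46 = 7/46
  P(X=1) = 2/23 + 8/23 + 6/23 + 7/46 = 39/46
H(X) = -[(7/46)·log₂(7/46) + (39/46)·log₂(39/46)]
  = 0.41334 + 0.20192 = 0.6153 bits

H(Y|X) = Σ_x P(x)·H(Y|X=x):
  X=0: P(X=0) = 7/46, P(Y|X=0) = (1/7, 3/7, 2/7, 1/7) → H(Y|X=0) = 1.84237
  X=1: P(X=1) = 39/46, P(Y|X=1) = (4/39, 16/39, 4/13, 7/39) → H(Y|X=1) = 1.83230
H(Y|X) = (7/46)·1.84237 + (39/46)·1.83230 = 1.8338 bits

H(X,Y) = -Σ_{x,y} P(x,y) log₂ P(x,y). Per-cell terms -P(x,y)·log₂P(x,y):
  X=0: 0.12008, 0.25687, 0.19668, 0.12008
  X=1: 0.30640, 0.52993, 0.50572, 0.41334
Sum of the 8 terms: H(X,Y) = 2.4491 bits

Chain rule check:
  H(X) + H(Y|X) = 0.6153 + 1.8338 = 2.4491 bits
  H(X,Y) = 2.4491 bits
✓ Chain rule verified.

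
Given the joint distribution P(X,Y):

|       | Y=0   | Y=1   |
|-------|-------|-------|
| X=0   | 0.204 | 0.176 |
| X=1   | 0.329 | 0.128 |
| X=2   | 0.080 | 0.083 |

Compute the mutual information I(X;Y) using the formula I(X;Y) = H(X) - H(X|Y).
0.0304 bits

I(X;Y) = H(X) - H(X|Y)

Marginal of X (row sums):
  P(X=0) = 0.204 + 0.176 = 0.380
  P(X=1) = 0.329 + 0.128 = 0.457
  P(X=2) = 0.080 + 0.083 = 0.163
H(X) = -[0.380·log₂(0.380) + 0.457·log₂(0.457) + 0.163·log₂(0.163)]
  = 0.53045 + 0.51629 + 0.42658 = 1.47332 bits

Marginal of Y (column sums):
  P(Y=0) = 0.204 + 0.329 + 0.080 = 0.613
  P(Y=1) = 0.176 + 0.128 + 0.083 = 0.387
H(X|Y) = Σ_y P(y)·H(X|Y=y):
  Y=0: P(Y=0) = 0.613, P(X|Y=0) = (204/613, 329/613, 80/613) → H(X|Y=0) = 1.39350
  Y=1: P(Y=1) = 0.387, P(X|Y=1) = (176/387, 128/387, 83/387) → H(X|Y=1) = 1.52128
H(X|Y) = 0.613·1.39350 + 0.387·1.52128 = 1.44295 bits

I(X;Y) = H(X) - H(X|Y) = 1.47332 - 1.44295 = 0.0304 bits

Cross-check via I(X;Y) = H(X) + H(Y) - H(X,Y): computing H(Y) from the column sums and H(X,Y) from the 6 cells in the same way gives H(Y) = 0.96284 bits and H(X,Y) = 2.40579 bits, so
I(X;Y) = 1.47332 + 0.96284 - 2.40579 = 0.0304 bits ✓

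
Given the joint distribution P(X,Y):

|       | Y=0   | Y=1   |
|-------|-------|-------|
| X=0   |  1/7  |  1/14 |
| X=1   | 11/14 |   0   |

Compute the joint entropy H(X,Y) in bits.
0.9464 bits

H(X,Y) = -Σ_{x,y} P(x,y) log₂ P(x,y). Per-cell terms -P(x,y)·log₂P(x,y):
  X=0: 0.40105, 0.27195
  X=1: 0.27337, 0.00000
  (cells with P = 0 contribute 0)
Sum of the 4 terms: H(X,Y) = 0.9464 bits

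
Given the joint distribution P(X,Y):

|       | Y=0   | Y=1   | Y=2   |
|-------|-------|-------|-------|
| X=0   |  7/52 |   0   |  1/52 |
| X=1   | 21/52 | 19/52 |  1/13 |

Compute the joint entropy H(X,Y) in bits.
1.8427 bits

H(X,Y) = -Σ_{x,y} P(x,y) log₂ P(x,y). Per-cell terms -P(x,y)·log₂P(x,y):
  X=0: 0.3895, 0.0000, 0.1096
  X=1: 0.5283, 0.5307, 0.2846
  (cells with P = 0 contribute 0)
Sum of the 6 terms: H(X,Y) = 1.8427 bits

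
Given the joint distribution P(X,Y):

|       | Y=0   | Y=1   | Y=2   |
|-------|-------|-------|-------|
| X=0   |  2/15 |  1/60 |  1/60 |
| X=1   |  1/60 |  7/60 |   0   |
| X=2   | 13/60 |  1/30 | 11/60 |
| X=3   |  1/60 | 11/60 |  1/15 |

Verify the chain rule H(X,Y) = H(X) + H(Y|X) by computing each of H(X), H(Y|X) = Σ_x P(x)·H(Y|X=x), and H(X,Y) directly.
H(X) = 1.8497 bits, H(Y|X) = 1.0928 bits, H(X,Y) = 2.9425 bits

Marginal of X (row sums):
  P(X=0) = 2/15 + 1/60 + 1/60 = 1/6
  P(X=1) = 1/60 + 7/60 + 0 = 2/15
  P(X=2) = 13/60 + 1/30 + 11/60 = 13/30
  P(X=3) = 1/60 + 11/60 + 1/15 = 4/15
H(X) = -[(1/6)·log₂(1/6) + (2/15)·log₂(2/15) + (13/30)·log₂(13/30) + (4/15)·log₂(4/15)]
  = 0.43083 + 0.38759 + 0.52280 + 0.50850 = 1.8497 bits

H(Y|X) = Σ_x P(x)·H(Y|X=x):
  X=0: P(X=0) = 1/6, P(Y|X=0) = (4/5, 1/10, 1/10) → H(Y|X=0) = 0.92193
  X=1: P(X=1) = 2/15, P(Y|X=1) = (1/8, 7/8, 0) → H(Y|X=1) = 0.54356
  X=2: P(X=2) = 13/30, P(Y|X=2) = (1/2, 1/13, 11/26) → H(Y|X=2) = 1.30969
  X=3: P(X=3) = 4/15, P(Y|X=3) = (1/16, 11/16, 1/4) → H(Y|X=3) = 1.12164
H(Y|X) = (1/6)·0.92193 + (2/15)·0.54356 + (13/30)·1.30969 + (4/15)·1.12164 = 1.0928 bits

H(X,Y) = -Σ_{x,y} P(x,y) log₂ P(x,y). Per-cell terms -P(x,y)·log₂P(x,y):
  X=0: 0.38759, 0.09845, 0.09845
  X=1: 0.09845, 0.36161, 0.00000
  X=2: 0.47806, 0.16356, 0.44870
  X=3: 0.09845, 0.44870, 0.26046
  (cells with P = 0 contribute 0)
Sum of the 12 terms: H(X,Y) = 2.9425 bits

Chain rule check:
  H(X) + H(Y|X) = 1.8497 + 1.0928 = 2.9425 bits
  H(X,Y) = 2.9425 bits
✓ Chain rule verified.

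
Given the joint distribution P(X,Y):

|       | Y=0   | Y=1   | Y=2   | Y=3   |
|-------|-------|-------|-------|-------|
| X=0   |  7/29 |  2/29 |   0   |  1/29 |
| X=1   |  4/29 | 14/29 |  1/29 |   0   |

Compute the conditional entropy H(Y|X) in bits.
1.0681 bits

H(Y|X) = H(X,Y) - H(X)

H(X,Y) = -Σ_{x,y} P(x,y) log₂ P(x,y). Per-cell terms -P(x,y)·log₂P(x,y):
  X=0: 0.4950, 0.2661, 0.0000, 0.1675
  X=1: 0.3942, 0.5072, 0.1675, 0.0000
  (cells with P = 0 contribute 0)
Sum of the 8 terms: H(X,Y) = 1.9975 bits

Marginal of X (row sums):
  P(X=0) = 7/29 + 2/29 + 0 + 1/29 = 10/29
  P(X=1) = 4/29 + 14/29 + 1/29 + 0 = 19/29
H(X) = -[(10/29)·log₂(10/29) + (19/29)·log₂(19/29)]
  = 0.5297 + 0.3997 = 0.9294 bits

H(Y|X) = H(X,Y) - H(X) = 1.9975 - 0.9294 = 1.0681 bits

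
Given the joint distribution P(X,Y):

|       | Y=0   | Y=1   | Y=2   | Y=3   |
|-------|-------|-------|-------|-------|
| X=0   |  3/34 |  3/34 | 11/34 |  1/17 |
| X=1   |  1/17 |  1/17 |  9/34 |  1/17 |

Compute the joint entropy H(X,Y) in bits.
2.6141 bits

H(X,Y) = -Σ_{x,y} P(x,y) log₂ P(x,y). Per-cell terms -P(x,y)·log₂P(x,y):
  X=0: 0.30904, 0.30904, 0.52672, 0.24044
  X=1: 0.24044, 0.24044, 0.50758, 0.24044
Sum of the 8 terms: H(X,Y) = 2.6141 bits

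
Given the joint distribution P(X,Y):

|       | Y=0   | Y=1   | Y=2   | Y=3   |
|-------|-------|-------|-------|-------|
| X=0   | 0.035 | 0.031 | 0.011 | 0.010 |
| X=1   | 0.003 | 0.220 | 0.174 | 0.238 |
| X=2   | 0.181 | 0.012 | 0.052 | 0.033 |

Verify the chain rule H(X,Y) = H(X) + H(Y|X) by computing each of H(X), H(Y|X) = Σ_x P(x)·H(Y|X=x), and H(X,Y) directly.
H(X) = 1.2359 bits, H(Y|X) = 1.5714 bits, H(X,Y) = 2.8073 bits

Marginal of X (row sums):
  P(X=0) = 0.035 + 0.031 + 0.011 + 0.010 = 0.087
  P(X=1) = 0.003 + 0.220 + 0.174 + 0.238 = 0.635
  P(X=2) = 0.181 + 0.012 + 0.052 + 0.033 = 0.278
H(X) = -[0.087·log₂(0.087) + 0.635·log₂(0.635) + 0.278·log₂(0.278)]
  = 0.30649 + 0.41603 + 0.51342 = 1.2359 bits

H(Y|X) = Σ_x P(x)·H(Y|X=x):
  X=0: P(X=0) = 0.087, P(Y|X=0) = (35/87, 31/87, 11/87, 10/87) → H(Y|X=0) = 1.79492
  X=1: P(X=1) = 0.635, P(Y|X=1) = (3/635, 44/127, 174/635, 238/635) → H(Y|X=1) = 1.60873
  X=2: P(X=2) = 0.278, P(Y|X=2) = (181/278, 6/139, 26/139, 33/278) → H(Y|X=2) = 1.41614
H(Y|X) = 0.087·1.79492 + 0.635·1.60873 + 0.278·1.41614 = 1.5714 bits

H(X,Y) = -Σ_{x,y} P(x,y) log₂ P(x,y). Per-cell terms -P(x,y)·log₂P(x,y):
  X=0: 0.16928, 0.15536, 0.07157, 0.06644
  X=1: 0.02514, 0.48057, 0.43897, 0.49289
  X=2: 0.44633, 0.07657, 0.22180, 0.16241
Sum of the 12 terms: H(X,Y) = 2.8073 bits

Chain rule check:
  H(X) + H(Y|X) = 1.2359 + 1.5714 = 2.8073 bits
  H(X,Y) = 2.8073 bits
✓ Chain rule verified.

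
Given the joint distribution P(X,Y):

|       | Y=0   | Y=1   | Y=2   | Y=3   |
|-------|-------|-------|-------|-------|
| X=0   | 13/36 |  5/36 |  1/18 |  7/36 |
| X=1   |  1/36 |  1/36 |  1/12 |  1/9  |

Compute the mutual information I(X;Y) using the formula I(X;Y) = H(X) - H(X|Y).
0.1348 bits

I(X;Y) = H(X) - H(X|Y)

Marginal of X (row sums):
  P(X=0) = 13/36 + 5/36 + 1/18 + 7/36 = 3/4
  P(X=1) = 1/36 + 1/36 + 1/12 + 1/9 = 1/4
H(X) = -[(3/4)·log₂(3/4) + (1/4)·log₂(1/4)]
  = 0.3113 + 0.5000 = 0.8113 bits

Marginal of Y (column sums):
  P(Y=0) = 13/36 + 1/36 = 7/18
  P(Y=1) = 5/36 + 1/36 = 1/6
  P(Y=2) = 1/18 + 1/12 = 5/36
  P(Y=3) = 7/36 + 1/9 = 11/36
H(X|Y) = Σ_y P(y)·H(X|Y=y):
  Y=0: P(Y=0) = 7/18, P(X|Y=0) = (13/14, 1/14) → H(X|Y=0) = 0.3712
  Y=1: P(Y=1) = 1/6, P(X|Y=1) = (5/6, 1/6) → H(X|Y=1) = 0.6500
  Y=2: P(Y=2) = 5/36, P(X|Y=2) = (2/5, 3/5) → H(X|Y=2) = 0.9710
  Y=3: P(Y=3) = 11/36, P(X|Y=3) = (7/11, 4/11) → H(X|Y=3) = 0.9457
H(X|Y) = (7/18)·0.3712 + (1/6)·0.6500 + (5/36)·0.9710 + (11/36)·0.9457 = 0.6765 bits

I(X;Y) = H(X) - H(X|Y) = 0.8113 - 0.6765 = 0.1348 bits

Cross-check via I(X;Y) = H(X) + H(Y) - H(X,Y): computing H(Y) from the column sums and H(X,Y) from the 8 cells in the same way gives H(Y) = 1.8789 bits and H(X,Y) = 2.5554 bits, so
I(X;Y) = 0.8113 + 1.8789 - 2.5554 = 0.1348 bits ✓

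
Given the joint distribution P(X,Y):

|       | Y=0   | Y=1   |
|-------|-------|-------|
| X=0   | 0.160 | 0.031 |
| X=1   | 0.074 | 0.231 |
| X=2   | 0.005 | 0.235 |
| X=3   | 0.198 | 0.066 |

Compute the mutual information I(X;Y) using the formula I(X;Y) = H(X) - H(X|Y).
0.3733 bits

I(X;Y) = H(X) - H(X|Y)

Marginal of X (row sums):
  P(X=0) = 0.160 + 0.031 = 0.191
  P(X=1) = 0.074 + 0.231 = 0.305
  P(X=2) = 0.005 + 0.235 = 0.240
  P(X=3) = 0.198 + 0.066 = 0.264
H(X) = -[0.191·log₂(0.191) + 0.305·log₂(0.305) + 0.240·log₂(0.240) + 0.264·log₂(0.264)]
  = 0.45618 + 0.52250 + 0.49413 + 0.50725 = 1.9801 bits

Marginal of Y (column sums):
  P(Y=0) = 0.160 + 0.074 + 0.005 + 0.198 = 0.437
  P(Y=1) = 0.031 + 0.231 + 0.235 + 0.066 = 0.563
H(X|Y) = Σ_y P(y)·H(X|Y=y):
  Y=0: P(Y=0) = 0.437, P(X|Y=0) = (160/437, 74/437, 5/437, 198/437) → H(X|Y=0) = 1.55586
  Y=1: P(Y=1) = 0.563, P(X|Y=1) = (31/563, 231/563, 235/563, 66/563) → H(X|Y=1) = 1.64632
H(X|Y) = 0.437·1.55586 + 0.563·1.64632 = 1.6068 bits

I(X;Y) = H(X) - H(X|Y) = 1.9801 - 1.6068 = 0.3733 bits

Cross-check via I(X;Y) = H(X) + H(Y) - H(X,Y): computing H(Y) from the column sums and H(X,Y) from the 8 cells in the same way gives H(Y) = 0.9885 bits and H(X,Y) = 2.5953 bits, so
I(X;Y) = 1.9801 + 0.9885 - 2.5953 = 0.3733 bits ✓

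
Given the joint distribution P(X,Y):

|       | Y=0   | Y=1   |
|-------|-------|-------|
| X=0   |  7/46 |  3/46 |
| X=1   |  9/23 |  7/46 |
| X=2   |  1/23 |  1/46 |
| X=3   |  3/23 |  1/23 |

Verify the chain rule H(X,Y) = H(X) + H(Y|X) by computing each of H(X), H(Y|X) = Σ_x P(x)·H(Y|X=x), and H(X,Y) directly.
H(X) = 1.6525 bits, H(Y|X) = 0.8575 bits, H(X,Y) = 2.5099 bits

Marginal of X (row sums):
  P(X=0) = 7/46 + 3/46 = 5/23
  P(X=1) = 9/23 + 7/46 = 25/46
  P(X=2) = 1/23 + 1/46 = 3/46
  P(X=3) = 3/23 + 1/23 = 4/23
H(X) = -[(5/23)·log₂(5/23) + (25/46)·log₂(25/46) + (3/46)·log₂(3/46) + (4/23)·log₂(4/23)]
  = 0.478616 + 0.478101 + 0.256865 + 0.438880 = 1.6525 bits

H(Y|X) = Σ_x P(x)·H(Y|X=x):
  X=0: P(X=0) = 5/23, P(Y|X=0) = (7/10, 3/10) → H(Y|X=0) = 0.881291
  X=1: P(X=1) = 25/46, P(Y|X=1) = (18/25, 7/25) → H(Y|X=1) = 0.855451
  X=2: P(X=2) = 3/46, P(Y|X=2) = (2/3, 1/3) → H(Y|X=2) = 0.918296
  X=3: P(X=3) = 4/23, P(Y|X=3) = (3/4, 1/4) → H(Y|X=3) = 0.811278
H(Y|X) = (5/23)·0.881291 + (25/46)·0.855451 + (3/46)·0.918296 + (4/23)·0.811278 = 0.8575 bits

H(X,Y) = -Σ_{x,y} P(x,y) log₂ P(x,y). Per-cell terms -P(x,y)·log₂P(x,y):
  X=0: 0.413336, 0.256865
  X=1: 0.529684, 0.413336
  X=2: 0.196677, 0.120077
  X=3: 0.383296, 0.196677
Sum of the 8 terms: H(X,Y) = 2.5099 bits

Chain rule check:
  H(X) + H(Y|X) = 1.6525 + 0.8575 = 2.5100 bits
  H(X,Y) = 2.5099 bits
✓ Chain rule verified (Δ = 0.0001 is 4-dp rounding noise: each of the three values was rounded independently).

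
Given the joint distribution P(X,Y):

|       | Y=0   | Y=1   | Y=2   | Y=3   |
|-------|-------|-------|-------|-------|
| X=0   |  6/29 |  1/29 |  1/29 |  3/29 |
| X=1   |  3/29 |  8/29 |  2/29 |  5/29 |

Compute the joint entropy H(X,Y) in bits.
2.6984 bits

H(X,Y) = -Σ_{x,y} P(x,y) log₂ P(x,y). Per-cell terms -P(x,y)·log₂P(x,y):
  X=0: 0.4703, 0.1675, 0.1675, 0.3386
  X=1: 0.3386, 0.5125, 0.2661, 0.4373
Sum of the 8 terms: H(X,Y) = 2.6984 bits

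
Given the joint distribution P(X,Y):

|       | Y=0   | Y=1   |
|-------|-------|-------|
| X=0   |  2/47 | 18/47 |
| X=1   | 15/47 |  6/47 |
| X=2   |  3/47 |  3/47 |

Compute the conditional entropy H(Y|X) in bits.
0.7129 bits

H(Y|X) = H(X,Y) - H(X)

H(X,Y) = -Σ_{x,y} P(x,y) log₂ P(x,y). Per-cell terms -P(x,y)·log₂P(x,y):
  X=0: 0.19381, 0.53030
  X=1: 0.52586, 0.37910
  X=2: 0.25338, 0.25338
Sum of the 6 terms: H(X,Y) = 2.13583 bits

Marginal of X (row sums):
  P(X=0) = 2/47 + 18/47 = 20/47
  P(X=1) = 15/47 + 6/47 = 21/47
  P(X=2) = 3/47 + 3/47 = 6/47
H(X) = -[(20/47)·log₂(20/47) + (21/47)·log₂(21/47) + (6/47)·log₂(6/47)]
  = 0.52454 + 0.51931 + 0.37910 = 1.42295 bits

H(Y|X) = H(X,Y) - H(X) = 2.13583 - 1.42295 = 0.7129 bits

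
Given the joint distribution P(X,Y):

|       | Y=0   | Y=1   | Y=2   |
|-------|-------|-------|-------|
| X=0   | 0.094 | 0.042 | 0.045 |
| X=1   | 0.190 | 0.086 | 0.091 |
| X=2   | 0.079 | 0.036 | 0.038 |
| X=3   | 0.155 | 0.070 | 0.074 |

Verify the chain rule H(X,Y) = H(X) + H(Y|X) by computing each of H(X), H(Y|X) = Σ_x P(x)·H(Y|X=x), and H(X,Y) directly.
H(X) = 1.9122 bits, H(Y|X) = 1.4808 bits, H(X,Y) = 3.3930 bits

Marginal of X (row sums):
  P(X=0) = 0.094 + 0.042 + 0.045 = 0.181
  P(X=1) = 0.190 + 0.086 + 0.091 = 0.367
  P(X=2) = 0.079 + 0.036 + 0.038 = 0.153
  P(X=3) = 0.155 + 0.070 + 0.074 = 0.299
H(X) = -[0.181·log₂(0.181) + 0.367·log₂(0.367) + 0.153·log₂(0.153) + 0.299·log₂(0.299)]
  = 0.44633 + 0.53074 + 0.41438 + 0.52079 = 1.9122 bits

H(Y|X) = Σ_x P(x)·H(Y|X=x):
  X=0: P(X=0) = 0.181, P(Y|X=0) = (94/181, 42/181, 45/181) → H(Y|X=0) = 1.47917
  X=1: P(X=1) = 0.367, P(Y|X=1) = (190/367, 86/367, 91/367) → H(Y|X=1) = 1.48111
  X=2: P(X=2) = 0.153, P(Y|X=2) = (79/153, 4/17, 38/153) → H(Y|X=2) = 1.48263
  X=3: P(X=3) = 0.299, P(Y|X=3) = (155/299, 70/299, 74/299) → H(Y|X=3) = 1.48036
H(Y|X) = 0.181·1.47917 + 0.367·1.48111 + 0.153·1.48263 + 0.299·1.48036 = 1.4808 bits

H(X,Y) = -Σ_{x,y} P(x,y) log₂ P(x,y). Per-cell terms -P(x,y)·log₂P(x,y):
  X=0: 0.32065, 0.19209, 0.20133
  X=1: 0.45523, 0.30440, 0.31468
  X=2: 0.28930, 0.17265, 0.17928
  X=3: 0.41690, 0.26856, 0.27797
Sum of the 12 terms: H(X,Y) = 3.3930 bits

Chain rule check:
  H(X) + H(Y|X) = 1.9122 + 1.4808 = 3.3930 bits
  H(X,Y) = 3.3930 bits
✓ Chain rule verified.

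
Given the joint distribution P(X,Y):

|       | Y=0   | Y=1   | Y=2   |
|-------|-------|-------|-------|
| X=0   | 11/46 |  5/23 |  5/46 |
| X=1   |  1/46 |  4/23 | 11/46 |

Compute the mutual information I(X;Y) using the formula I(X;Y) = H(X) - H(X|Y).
0.1803 bits

I(X;Y) = H(X) - H(X|Y)

Marginal of X (row sums):
  P(X=0) = 11/46 + 5/23 + 5/46 = 13/23
  P(X=1) = 1/46 + 4/23 + 11/46 = 10/23
H(X) = -[(13/23)·log₂(13/23) + (10/23)·log₂(10/23)]
  = 0.46524 + 0.52245 = 0.98769 bits

Marginal of Y (column sums):
  P(Y=0) = 11/46 + 1/46 = 6/23
  P(Y=1) = 5/23 + 4/23 = 9/23
  P(Y=2) = 5/46 + 11/46 = 8/23
H(X|Y) = Σ_y P(y)·H(X|Y=y):
  Y=0: P(Y=0) = 6/23, P(X|Y=0) = (11/12, 1/12) → H(X|Y=0) = 0.41382
  Y=1: P(Y=1) = 9/23, P(X|Y=1) = (5/9, 4/9) → H(X|Y=1) = 0.99108
  Y=2: P(Y=2) = 8/23, P(X|Y=2) = (5/16, 11/16) → H(X|Y=2) = 0.89604
H(X|Y) = (6/23)·0.41382 + (9/23)·0.99108 + (8/23)·0.89604 = 0.80743 bits

I(X;Y) = H(X) - H(X|Y) = 0.98769 - 0.80743 = 0.1803 bits

Cross-check via I(X;Y) = H(X) + H(Y) - H(X,Y): computing H(Y) from the column sums and H(X,Y) from the 6 cells in the same way gives H(Y) = 1.56534 bits and H(X,Y) = 2.37277 bits, so
I(X;Y) = 0.98769 + 1.56534 - 2.37277 = 0.1803 bits ✓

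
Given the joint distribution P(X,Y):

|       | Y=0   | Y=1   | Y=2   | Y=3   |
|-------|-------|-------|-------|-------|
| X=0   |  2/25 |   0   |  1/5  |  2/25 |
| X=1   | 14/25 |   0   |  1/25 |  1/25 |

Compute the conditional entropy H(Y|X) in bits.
0.9447 bits

H(Y|X) = H(X,Y) - H(X)

H(X,Y) = -Σ_{x,y} P(x,y) log₂ P(x,y). Per-cell terms -P(x,y)·log₂P(x,y):
  X=0: 0.2915, 0.0000, 0.4644, 0.2915
  X=1: 0.4684, 0.0000, 0.1858, 0.1858
  (cells with P = 0 contribute 0)
Sum of the 8 terms: H(X,Y) = 1.8874 bits

Marginal of X (row sums):
  P(X=0) = 2/25 + 0 + 1/5 + 2/25 = 9/25
  P(X=1) = 14/25 + 0 + 1/25 + 1/25 = 16/25
H(X) = -[(9/25)·log₂(9/25) + (16/25)·log₂(16/25)]
  = 0.5306 + 0.4121 = 0.9427 bits

H(Y|X) = H(X,Y) - H(X) = 1.8874 - 0.9427 = 0.9447 bits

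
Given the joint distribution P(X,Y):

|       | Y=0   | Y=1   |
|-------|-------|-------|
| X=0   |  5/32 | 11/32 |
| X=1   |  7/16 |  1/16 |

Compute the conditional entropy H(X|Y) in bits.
0.7453 bits

H(X|Y) = H(X,Y) - H(Y)

H(X,Y) = -Σ_{x,y} P(x,y) log₂ P(x,y). Per-cell terms -P(x,y)·log₂P(x,y):
  X=0: 0.41845, 0.52957
  X=1: 0.52178, 0.25000
Sum of the 4 terms: H(X,Y) = 1.7198 bits

Marginal of Y (column sums):
  P(Y=0) = 5/32 + 7/16 = 19/32
  P(Y=1) = 11/32 + 1/16 = 13/32
H(Y) = -[(19/32)·log₂(19/32) + (13/32)·log₂(13/32)]
  = 0.44654 + 0.52795 = 0.9745 bits

H(X|Y) = H(X,Y) - H(Y) = 1.7198 - 0.9745 = 0.7453 bits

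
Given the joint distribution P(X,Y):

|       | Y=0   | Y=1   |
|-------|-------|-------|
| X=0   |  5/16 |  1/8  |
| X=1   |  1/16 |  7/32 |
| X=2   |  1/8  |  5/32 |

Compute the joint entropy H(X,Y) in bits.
2.4225 bits

H(X,Y) = -Σ_{x,y} P(x,y) log₂ P(x,y). Per-cell terms -P(x,y)·log₂P(x,y):
  X=0: 0.52440, 0.37500
  X=1: 0.25000, 0.47964
  X=2: 0.37500, 0.41845
Sum of the 6 terms: H(X,Y) = 2.4225 bits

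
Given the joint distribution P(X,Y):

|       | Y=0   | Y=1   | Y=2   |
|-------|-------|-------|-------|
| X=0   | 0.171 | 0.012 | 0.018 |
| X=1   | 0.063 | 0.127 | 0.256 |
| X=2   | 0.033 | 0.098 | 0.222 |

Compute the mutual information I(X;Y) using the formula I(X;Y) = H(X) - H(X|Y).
0.2957 bits

I(X;Y) = H(X) - H(X|Y)

Marginal of X (row sums):
  P(X=0) = 0.171 + 0.012 + 0.018 = 0.201
  P(X=1) = 0.063 + 0.127 + 0.256 = 0.446
  P(X=2) = 0.033 + 0.098 + 0.222 = 0.353
H(X) = -[0.201·log₂(0.201) + 0.446·log₂(0.446) + 0.353·log₂(0.353)]
  = 0.4653 + 0.5195 + 0.5303 = 1.5151 bits

Marginal of Y (column sums):
  P(Y=0) = 0.171 + 0.063 + 0.033 = 0.267
  P(Y=1) = 0.012 + 0.127 + 0.098 = 0.237
  P(Y=2) = 0.018 + 0.256 + 0.222 = 0.496
H(X|Y) = Σ_y P(y)·H(X|Y=y):
  Y=0: P(Y=0) = 0.267, P(X|Y=0) = (57/89, 21/89, 11/89) → H(X|Y=0) = 1.2761
  Y=1: P(Y=1) = 0.237, P(X|Y=1) = (4/79, 127/237, 98/237) → H(X|Y=1) = 1.2270
  Y=2: P(Y=2) = 0.496, P(X|Y=2) = (9/248, 16/31, 111/248) → H(X|Y=2) = 1.1852
H(X|Y) = 0.267·1.2761 + 0.237·1.2270 + 0.496·1.1852 = 1.2194 bits

I(X;Y) = H(X) - H(X|Y) = 1.5151 - 1.2194 = 0.2957 bits

Cross-check via I(X;Y) = H(X) + H(Y) - H(X,Y): computing H(Y) from the column sums and H(X,Y) from the 9 cells in the same way gives H(Y) = 1.5027 bits and H(X,Y) = 2.7221 bits, so
I(X;Y) = 1.5151 + 1.5027 - 2.7221 = 0.2957 bits ✓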